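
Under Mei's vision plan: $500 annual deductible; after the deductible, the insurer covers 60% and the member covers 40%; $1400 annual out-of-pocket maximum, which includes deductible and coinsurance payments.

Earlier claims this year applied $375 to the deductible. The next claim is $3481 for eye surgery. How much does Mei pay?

$1025

Remaining deductible: $500 − $375 = $125.
That leaves $3481 − $125 = $3356 for coinsurance.
Member's 40% share of $3356 is $1342.40.
So the member owes $125 + $1342.40 = $1467.40 before any cap.
Adding $1467.40 to the $375 already spent would give $1842.40, which exceeds the $1400 cap; the member pays just $1400 − $375 = $1025.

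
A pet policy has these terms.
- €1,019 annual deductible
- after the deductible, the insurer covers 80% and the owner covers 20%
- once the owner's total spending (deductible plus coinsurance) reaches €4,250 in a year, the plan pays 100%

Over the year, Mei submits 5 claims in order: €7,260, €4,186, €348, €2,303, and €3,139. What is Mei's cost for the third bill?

€69.60

#1 (€7,260): €1,019 to deductible, leaving €6,241; coinsurance €6,241 × 20% = €1,248.20. Owner pays €2,267.20; OOP now €2,267.20.
#2 (€4,186): 20% coinsurance on €4,186 = €837.20. Cost to owner: €837.20. OOP to date €3,104.40.
#3 (€348): deductible met; 20% of €348 = €69.60. Owner owes €69.60 (running OOP €3,174).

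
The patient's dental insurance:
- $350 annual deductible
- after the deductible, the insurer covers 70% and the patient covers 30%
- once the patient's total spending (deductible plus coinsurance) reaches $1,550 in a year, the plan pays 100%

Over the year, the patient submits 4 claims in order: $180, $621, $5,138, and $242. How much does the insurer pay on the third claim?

$4,073.30

Claim 1 — $180: fully absorbed by the deductible. Patient pays $180; OOP now $180. Plan pays $180 − $180 = $0.
Claim 2 — $621: $170 to deductible, leaving $451; patient's 30% is $135.30. Patient pays $305.30; OOP now $485.30. Plan pays $621 − $305.30 = $315.70.
Claim 3 — $5,138: deductible met; 30% of $5,138 = $1,541.40. OOP would hit $2,026.70 > $1,550, so the cap limits the patient to $1,550 − $485.30 = $1,064.70. Plan pays $5,138 − $1,064.70 = $4,073.30.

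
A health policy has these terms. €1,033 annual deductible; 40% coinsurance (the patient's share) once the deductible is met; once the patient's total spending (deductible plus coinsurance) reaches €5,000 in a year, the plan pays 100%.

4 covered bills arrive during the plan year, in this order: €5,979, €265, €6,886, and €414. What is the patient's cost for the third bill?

Claim 1 (€5,979): €1,033 finishes the deductible; €4,946 goes to coinsurance; patient's 40% is €1,978.40. Cost to patient: €3,011.40. OOP to date €3,011.40.
Claim 2 (€265): deductible met; 40% of €265 = €106. Patient pays €106; OOP now €3,117.40.
Claim 3 (€6,886): deductible met; 40% of €6,886 = €2,754.40. OOP would hit €5,871.80 > €5,000, so the cap limits the patient to €5,000 − €3,117.40 = €1,882.60.

€1,882.60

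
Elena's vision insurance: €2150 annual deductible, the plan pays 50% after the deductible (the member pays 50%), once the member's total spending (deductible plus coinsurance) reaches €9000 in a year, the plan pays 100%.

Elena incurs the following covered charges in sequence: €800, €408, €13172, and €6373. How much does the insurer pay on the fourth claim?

Bill 1, €800: all of it applies to the deductible. Cost to member: €800. OOP to date €800. Plan pays €800 − €800 = €0.
Bill 2, €408: all of it applies to the deductible. Cost to member: €408. OOP to date €1208. Plan pays €408 − €408 = €0.
Bill 3, €13172: €942 to deductible, leaving €12230; member's 50% is €6115. Cost to member: €7057. OOP to date €8265. Plan pays €13172 − €7057 = €6115.
Bill 4, €6373: deductible met; 50% of €6373 = €3186.50. That would push OOP to €11451.50, over the €9000 cap, so member pays €9000 − €8265 = €735. Insurer: €6373 − €735 = €5638.

€5638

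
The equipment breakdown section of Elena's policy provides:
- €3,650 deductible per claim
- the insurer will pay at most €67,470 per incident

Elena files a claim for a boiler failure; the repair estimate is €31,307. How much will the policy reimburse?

€27,657

Subtract the deductible: €31,307 − €3,650 = €27,657.
€27,657 ≤ €67,470, so the limit doesn't bind; insurer pays €27,657.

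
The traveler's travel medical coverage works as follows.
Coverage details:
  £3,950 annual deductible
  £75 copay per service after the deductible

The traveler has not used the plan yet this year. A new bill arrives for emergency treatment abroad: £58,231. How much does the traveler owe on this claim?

£4,025

Deductible not yet touched, so the first £3,950 of the bill goes to the deductible.
That leaves £58,231 − £3,950 = £54,281 for the copay.
Copay on this service: £75.
Traveler responsibility: £3,950 + £75 = £4,025.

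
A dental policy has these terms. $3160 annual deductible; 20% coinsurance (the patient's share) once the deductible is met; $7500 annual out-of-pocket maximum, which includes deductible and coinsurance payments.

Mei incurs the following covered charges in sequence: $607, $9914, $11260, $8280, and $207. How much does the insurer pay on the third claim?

#1 ($607): entire amount goes to the deductible. Cost to patient: $607. OOP to date $607. Plan pays $607 − $607 = $0.
#2 ($9914): $2553 to deductible, leaving $7361; patient's 20% is $1472.20. Cost to patient: $4025.20. OOP to date $4632.20. Insurer: $9914 − $4025.20 = $5888.80.
#3 ($11260): deductible already satisfied, so patient's share is 20% × $11260 = $2252. Patient pays $2252; OOP now $6884.20. Insurer: $11260 − $2252 = $9008.

$9008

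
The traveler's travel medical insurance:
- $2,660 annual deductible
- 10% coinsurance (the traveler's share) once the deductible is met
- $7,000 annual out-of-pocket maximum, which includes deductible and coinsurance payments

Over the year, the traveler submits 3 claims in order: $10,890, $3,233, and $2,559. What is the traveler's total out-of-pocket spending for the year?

#1 ($10,890): $2,660 to deductible, leaving $8,230; traveler's 10% is $823. Traveler pays $3,483; OOP now $3,483.
#2 ($3,233): deductible already satisfied, so traveler's share is 10% × $3,233 = $323.30. Traveler owes $323.30 (running OOP $3,806.30).
#3 ($2,559): 10% coinsurance on $2,559 = $255.90. Cost to traveler: $255.90. OOP to date $4,062.20.
Summing the traveler's payments: $3,483 + $323.30 + $255.90 = $4,062.20.

$4,062.20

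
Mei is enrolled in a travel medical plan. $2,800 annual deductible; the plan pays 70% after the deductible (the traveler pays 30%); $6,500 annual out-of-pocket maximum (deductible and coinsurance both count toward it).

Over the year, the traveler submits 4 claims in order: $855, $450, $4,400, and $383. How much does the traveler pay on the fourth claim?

$114.90

Claim 1 — $855: entire amount goes to the deductible. Traveler pays $855; OOP now $855.
Claim 2 — $450: all of it applies to the deductible. Traveler owes $450 (running OOP $1,305).
Claim 3 — $4,400: deductible takes $1,495, $2,905 remains; coinsurance $2,905 × 30% = $871.50. Traveler owes $2,366.50 (running OOP $3,671.50).
Claim 4 — $383: 30% coinsurance on $383 = $114.90. Cost to traveler: $114.90. OOP to date $3,786.40.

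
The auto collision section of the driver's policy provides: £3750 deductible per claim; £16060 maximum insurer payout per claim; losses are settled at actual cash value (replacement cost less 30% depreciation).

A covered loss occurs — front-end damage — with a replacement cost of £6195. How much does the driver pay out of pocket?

Depreciate 30%: the covered value is £6195 × 0.7 = £4336.50.
Subtract the deductible: £4336.50 − £3750 = £586.50.
£586.50 ≤ £16060, so the limit doesn't bind; insurer pays £586.50.
The driver bears the rest of the original loss: £6195 − £586.50 = £5608.50.

£5608.50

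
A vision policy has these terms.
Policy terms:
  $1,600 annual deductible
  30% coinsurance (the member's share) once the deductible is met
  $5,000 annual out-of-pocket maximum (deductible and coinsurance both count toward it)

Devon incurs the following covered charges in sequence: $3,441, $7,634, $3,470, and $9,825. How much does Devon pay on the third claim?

$557.50

#1 ($3,441): deductible takes $1,600, $1,841 remains; 30% of $1,841 = $552.30. Cost to member: $2,152.30. OOP to date $2,152.30.
#2 ($7,634): deductible already satisfied, so member's share is 30% × $7,634 = $2,290.20. Member owes $2,290.20 (running OOP $4,442.50).
#3 ($3,470): 30% coinsurance on $3,470 = $1,041. That would push OOP to $5,483.50, over the $5,000 cap, so member pays $5,000 − $4,442.50 = $557.50.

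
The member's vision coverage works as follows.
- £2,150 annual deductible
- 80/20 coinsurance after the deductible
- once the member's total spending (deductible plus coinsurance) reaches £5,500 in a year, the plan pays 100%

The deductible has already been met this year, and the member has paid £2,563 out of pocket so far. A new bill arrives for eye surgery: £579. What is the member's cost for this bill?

The deductible is already satisfied, so the full bill goes to coinsurance.
Coinsurance: £579 × 20% = £115.80.
Cumulative spending £2,563 + £115.80 = £2,678.80 stays under the £5,500 maximum.

£115.80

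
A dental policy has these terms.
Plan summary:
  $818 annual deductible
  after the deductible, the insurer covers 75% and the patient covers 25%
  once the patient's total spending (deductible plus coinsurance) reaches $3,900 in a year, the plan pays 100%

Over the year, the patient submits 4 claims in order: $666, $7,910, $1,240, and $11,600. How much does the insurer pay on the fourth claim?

Claim 1 ($666): fully absorbed by the deductible. Patient pays $666; OOP now $666. Plan pays $666 − $666 = $0.
Claim 2 ($7,910): deductible takes $152, $7,758 remains; patient's 25% is $1,939.50. Patient pays $2,091.50; OOP now $2,757.50. Insurer: $7,910 − $2,091.50 = $5,818.50.
Claim 3 ($1,240): 25% coinsurance on $1,240 = $310. Cost to patient: $310. OOP to date $3,067.50. Insurer: $1,240 − $310 = $930.
Claim 4 ($11,600): deductible met; 25% of $11,600 = $2,900. That would push OOP to $5,967.50, over the $3,900 cap, so patient pays $3,900 − $3,067.50 = $832.50. Plan pays $11,600 − $832.50 = $10,767.50.

$10,767.50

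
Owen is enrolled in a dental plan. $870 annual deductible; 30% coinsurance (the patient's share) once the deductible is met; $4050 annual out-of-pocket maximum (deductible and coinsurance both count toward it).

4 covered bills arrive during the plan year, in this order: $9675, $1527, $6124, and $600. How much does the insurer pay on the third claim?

$6043.60

Claim 1 ($9675): $870 finishes the deductible; $8805 goes to coinsurance; 30% of $8805 = $2641.50. Patient pays $3511.50; OOP now $3511.50. Plan pays $9675 − $3511.50 = $6163.50.
Claim 2 ($1527): 30% coinsurance on $1527 = $458.10. Cost to patient: $458.10. OOP to date $3969.60. Insurer: $1527 − $458.10 = $1068.90.
Claim 3 ($6124): deductible already satisfied, so patient's share is 30% × $6124 = $1837.20. Adding that to $3969.60 gives $5806.80, past the $4050 cap; patient pays only $4050 − $3969.60 = $80.40. Insurer: $6124 − $80.40 = $6043.60.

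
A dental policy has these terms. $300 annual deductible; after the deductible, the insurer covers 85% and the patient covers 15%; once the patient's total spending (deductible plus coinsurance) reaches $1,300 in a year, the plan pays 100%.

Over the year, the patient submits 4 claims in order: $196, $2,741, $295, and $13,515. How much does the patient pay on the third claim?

Claim 1 ($196): fully absorbed by the deductible. Patient owes $196 (running OOP $196).
Claim 2 ($2,741): $104 to deductible, leaving $2,637; 15% of $2,637 = $395.55. Cost to patient: $499.55. OOP to date $695.55.
Claim 3 ($295): 15% coinsurance on $295 = $44.25. Patient pays $44.25; OOP now $739.80.

$44.25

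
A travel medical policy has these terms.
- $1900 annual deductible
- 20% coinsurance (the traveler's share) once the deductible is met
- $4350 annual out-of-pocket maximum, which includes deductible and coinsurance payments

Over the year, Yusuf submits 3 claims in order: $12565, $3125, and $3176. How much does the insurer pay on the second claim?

Bill 1, $12565: deductible takes $1900, $10665 remains; coinsurance $10665 × 20% = $2133. Cost to traveler: $4033. OOP to date $4033. Plan pays $12565 − $4033 = $8532.
Bill 2, $3125: deductible already satisfied, so traveler's share is 20% × $3125 = $625. OOP would hit $4658 > $4350, so the cap limits the traveler to $4350 − $4033 = $317. Insurer: $3125 − $317 = $2808.

$2808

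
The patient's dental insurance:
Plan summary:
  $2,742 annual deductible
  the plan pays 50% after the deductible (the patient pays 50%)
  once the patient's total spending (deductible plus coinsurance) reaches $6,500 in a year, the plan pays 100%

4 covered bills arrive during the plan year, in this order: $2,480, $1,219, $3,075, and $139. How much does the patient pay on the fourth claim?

$69.50

Bill 1, $2,480: entire amount goes to the deductible. Cost to patient: $2,480. OOP to date $2,480.
Bill 2, $1,219: deductible takes $262, $957 remains; patient's 50% is $478.50. Patient pays $740.50; OOP now $3,220.50.
Bill 3, $3,075: 50% coinsurance on $3,075 = $1,537.50. Patient pays $1,537.50; OOP now $4,758.
Bill 4, $139: deductible met; 50% of $139 = $69.50. Cost to patient: $69.50. OOP to date $4,827.50.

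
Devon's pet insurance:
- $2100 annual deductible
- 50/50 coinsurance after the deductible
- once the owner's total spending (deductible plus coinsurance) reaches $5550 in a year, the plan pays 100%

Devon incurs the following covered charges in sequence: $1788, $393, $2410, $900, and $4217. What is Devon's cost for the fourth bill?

Claim 1 — $1788: entire amount goes to the deductible. Owner pays $1788; OOP now $1788.
Claim 2 — $393: $312 to deductible, leaving $81; coinsurance $81 × 50% = $40.50. Owner owes $352.50 (running OOP $2140.50).
Claim 3 — $2410: deductible met; 50% of $2410 = $1205. Owner pays $1205; OOP now $3345.50.
Claim 4 — $900: deductible met; 50% of $900 = $450. Owner owes $450 (running OOP $3795.50).

$450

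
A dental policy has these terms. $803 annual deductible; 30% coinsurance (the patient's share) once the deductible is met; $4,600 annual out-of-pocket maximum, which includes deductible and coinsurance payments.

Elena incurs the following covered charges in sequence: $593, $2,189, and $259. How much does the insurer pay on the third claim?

$181.30

#1 ($593): all of it applies to the deductible. Patient owes $593 (running OOP $593). Plan pays $593 − $593 = $0.
#2 ($2,189): $210 to deductible, leaving $1,979; 30% of $1,979 = $593.70. Cost to patient: $803.70. OOP to date $1,396.70. Plan pays $2,189 − $803.70 = $1,385.30.
#3 ($259): 30% coinsurance on $259 = $77.70. Patient pays $77.70; OOP now $1,474.40. Plan pays $259 − $77.70 = $181.30.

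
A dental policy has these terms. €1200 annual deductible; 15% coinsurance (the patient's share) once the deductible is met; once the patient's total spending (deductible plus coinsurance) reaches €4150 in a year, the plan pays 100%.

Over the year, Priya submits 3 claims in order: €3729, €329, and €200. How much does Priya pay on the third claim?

Claim 1 (€3729): €1200 finishes the deductible; €2529 goes to coinsurance; patient's 15% is €379.35. Patient owes €1579.35 (running OOP €1579.35).
Claim 2 (€329): deductible met; 15% of €329 = €49.35. Patient owes €49.35 (running OOP €1628.70).
Claim 3 (€200): deductible already satisfied, so patient's share is 15% × €200 = €30. Patient owes €30 (running OOP €1658.70).

€30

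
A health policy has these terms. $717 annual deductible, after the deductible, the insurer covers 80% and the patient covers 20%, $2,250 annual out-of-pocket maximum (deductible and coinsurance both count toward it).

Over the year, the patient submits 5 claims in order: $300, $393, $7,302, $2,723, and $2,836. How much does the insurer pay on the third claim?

#1 ($300): entire amount goes to the deductible. Patient owes $300 (running OOP $300). Plan pays $300 − $300 = $0.
#2 ($393): fully absorbed by the deductible. Patient pays $393; OOP now $693. Insurer: $393 − $393 = $0.
#3 ($7,302): $24 finishes the deductible; $7,278 goes to coinsurance; patient's 20% is $1,455.60. Cost to patient: $1,479.60. OOP to date $2,172.60. Plan pays $7,302 − $1,479.60 = $5,822.40.

$5,822.40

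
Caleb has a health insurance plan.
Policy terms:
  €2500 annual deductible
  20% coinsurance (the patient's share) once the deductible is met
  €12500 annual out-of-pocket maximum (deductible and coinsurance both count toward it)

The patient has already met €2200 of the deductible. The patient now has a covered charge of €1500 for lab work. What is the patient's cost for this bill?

€540

Deductible still to meet: €2500 − €2200 = €300.
The remaining €1200 (= €1500 − €300) moves to coinsurance.
Patient's 20% share of €1200 is €240.
That puts the patient's cost at €300 + €240 = €540 before any cap.
Year-to-date out-of-pocket becomes €2200 + €540 = €2740, still under the €12500 maximum, so no cap applies.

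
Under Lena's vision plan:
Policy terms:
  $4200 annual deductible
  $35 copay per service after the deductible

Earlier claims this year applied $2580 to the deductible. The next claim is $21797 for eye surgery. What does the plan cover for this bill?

Deductible still to meet: $4200 − $2580 = $1620.
That leaves $21797 − $1620 = $20177 for the copay.
Copay on this service: $35.
Member responsibility: $1620 + $35 = $1655.
The plan picks up $21797 − $1655 = $20142.

$20142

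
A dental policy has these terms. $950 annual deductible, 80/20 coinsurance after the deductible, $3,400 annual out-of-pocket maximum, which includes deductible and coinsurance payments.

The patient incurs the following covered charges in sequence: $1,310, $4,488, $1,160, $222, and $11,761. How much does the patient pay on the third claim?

$232

Bill 1, $1,310: $950 to deductible, leaving $360; patient's 20% is $72. Cost to patient: $1,022. OOP to date $1,022.
Bill 2, $4,488: 20% coinsurance on $4,488 = $897.60. Patient pays $897.60; OOP now $1,919.60.
Bill 3, $1,160: deductible already satisfied, so patient's share is 20% × $1,160 = $232. Patient pays $232; OOP now $2,151.60.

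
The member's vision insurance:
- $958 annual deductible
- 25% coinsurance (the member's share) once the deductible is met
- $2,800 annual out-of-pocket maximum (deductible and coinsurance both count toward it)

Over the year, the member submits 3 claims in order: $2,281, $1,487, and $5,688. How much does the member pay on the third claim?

Claim 1 — $2,281: deductible takes $958, $1,323 remains; coinsurance $1,323 × 25% = $330.75. Cost to member: $1,288.75. OOP to date $1,288.75.
Claim 2 — $1,487: 25% coinsurance on $1,487 = $371.75. Member pays $371.75; OOP now $1,660.50.
Claim 3 — $5,688: deductible already satisfied, so member's share is 25% × $5,688 = $1,422. Adding that to $1,660.50 gives $3,082.50, past the $2,800 cap; member pays only $2,800 − $1,660.50 = $1,139.50.

$1,139.50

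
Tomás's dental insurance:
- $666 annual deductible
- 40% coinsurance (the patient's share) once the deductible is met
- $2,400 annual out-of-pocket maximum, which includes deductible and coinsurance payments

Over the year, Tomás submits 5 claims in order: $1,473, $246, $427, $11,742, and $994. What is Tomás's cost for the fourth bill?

Claim 1 — $1,473: $666 to deductible, leaving $807; 40% of $807 = $322.80. Patient owes $988.80 (running OOP $988.80).
Claim 2 — $246: deductible met; 40% of $246 = $98.40. Cost to patient: $98.40. OOP to date $1,087.20.
Claim 3 — $427: deductible already satisfied, so patient's share is 40% × $427 = $170.80. Patient owes $170.80 (running OOP $1,258).
Claim 4 — $11,742: deductible already satisfied, so patient's share is 40% × $11,742 = $4,696.80. Adding that to $1,258 gives $5,954.80, past the $2,400 cap; patient pays only $2,400 − $1,258 = $1,142.

$1,142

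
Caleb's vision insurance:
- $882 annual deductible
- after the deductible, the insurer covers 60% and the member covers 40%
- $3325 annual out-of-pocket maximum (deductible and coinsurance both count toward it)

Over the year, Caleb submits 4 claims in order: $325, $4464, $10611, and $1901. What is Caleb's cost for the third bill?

$880.20

Claim 1 — $325: entire amount goes to the deductible. Cost to member: $325. OOP to date $325.
Claim 2 — $4464: deductible takes $557, $3907 remains; member's 40% is $1562.80. Member owes $2119.80 (running OOP $2444.80).
Claim 3 — $10611: deductible already satisfied, so member's share is 40% × $10611 = $4244.40. That would push OOP to $6689.20, over the $3325 cap, so member pays $3325 − $2444.80 = $880.20.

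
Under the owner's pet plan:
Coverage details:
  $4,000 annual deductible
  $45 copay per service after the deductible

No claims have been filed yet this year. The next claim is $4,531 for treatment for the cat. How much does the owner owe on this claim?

Nothing has been paid toward the $4,000 deductible, so the first $4,000 of this charge is applied there.
The remaining $531 (= $4,531 − $4,000) moves to the copay.
Copay on this service: $45.
Owner responsibility: $4,000 + $45 = $4,045.

$4,045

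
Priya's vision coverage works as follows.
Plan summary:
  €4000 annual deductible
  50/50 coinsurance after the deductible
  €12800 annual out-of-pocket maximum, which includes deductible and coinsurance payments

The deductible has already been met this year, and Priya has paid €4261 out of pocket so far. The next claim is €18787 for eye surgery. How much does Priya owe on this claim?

€8539

With the deductible met, the entire €18787 is subject to coinsurance.
Coinsurance: €18787 × 50% = €9393.50.
Year-to-date out-of-pocket would reach €4261 + €9393.50 = €13654.50, above the €12800 maximum, so the member pays only €12800 − €4261 = €8539.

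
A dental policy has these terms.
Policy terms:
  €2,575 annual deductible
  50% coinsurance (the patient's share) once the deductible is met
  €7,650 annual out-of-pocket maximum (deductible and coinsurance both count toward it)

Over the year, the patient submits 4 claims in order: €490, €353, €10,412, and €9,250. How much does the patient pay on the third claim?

Bill 1, €490: entire amount goes to the deductible. Patient pays €490; OOP now €490.
Bill 2, €353: all of it applies to the deductible. Patient pays €353; OOP now €843.
Bill 3, €10,412: €1,732 finishes the deductible; €8,680 goes to coinsurance; coinsurance €8,680 × 50% = €4,340. Patient pays €6,072; OOP now €6,915.

€6,072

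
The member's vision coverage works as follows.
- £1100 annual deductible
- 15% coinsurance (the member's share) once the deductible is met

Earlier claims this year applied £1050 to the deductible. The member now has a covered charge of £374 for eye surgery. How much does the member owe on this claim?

Deductible still to meet: £1100 − £1050 = £50.
That leaves £374 − £50 = £324 for coinsurance.
Coinsurance: £324 × 15% = £48.60.
So the member owes £50 + £48.60 = £98.60.

£98.60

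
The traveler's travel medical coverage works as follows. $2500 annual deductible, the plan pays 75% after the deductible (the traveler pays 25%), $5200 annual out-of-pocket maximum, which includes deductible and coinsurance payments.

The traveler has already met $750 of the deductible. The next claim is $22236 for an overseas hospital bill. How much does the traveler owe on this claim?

$4450

Deductible still to meet: $2500 − $750 = $1750.
That leaves $22236 − $1750 = $20486 for coinsurance.
Traveler's 25% share of $20486 is $5121.50.
So the traveler owes $1750 + $5121.50 = $6871.50 before any cap.
Year-to-date out-of-pocket would reach $750 + $6871.50 = $7621.50, above the $5200 maximum, so the traveler pays only $5200 − $750 = $4450.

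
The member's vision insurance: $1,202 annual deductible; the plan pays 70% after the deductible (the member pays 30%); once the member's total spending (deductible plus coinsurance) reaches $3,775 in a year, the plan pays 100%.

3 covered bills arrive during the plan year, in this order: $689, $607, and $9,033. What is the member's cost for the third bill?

$2,544.80

Bill 1, $689: all of it applies to the deductible. Cost to member: $689. OOP to date $689.
Bill 2, $607: $513 to deductible, leaving $94; member's 30% is $28.20. Member pays $541.20; OOP now $1,230.20.
Bill 3, $9,033: deductible met; 30% of $9,033 = $2,709.90. Adding that to $1,230.20 gives $3,940.10, past the $3,775 cap; member pays only $3,775 − $1,230.20 = $2,544.80.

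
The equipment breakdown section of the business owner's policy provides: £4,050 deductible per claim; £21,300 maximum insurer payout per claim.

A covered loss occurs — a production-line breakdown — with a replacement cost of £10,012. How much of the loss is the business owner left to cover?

£4,050

After the deductible, £10,012 − £4,050 = £5,962 remains.
That's under the £21,300 cap, so the insurer reimburses the full £5,962.
Business owner's share is the uncovered remainder: £10,012 − £5,962 = £4,050.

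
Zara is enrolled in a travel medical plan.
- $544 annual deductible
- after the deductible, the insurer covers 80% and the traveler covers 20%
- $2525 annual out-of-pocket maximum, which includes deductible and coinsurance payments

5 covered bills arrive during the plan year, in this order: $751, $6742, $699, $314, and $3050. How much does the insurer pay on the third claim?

Claim 1 — $751: deductible takes $544, $207 remains; coinsurance $207 × 20% = $41.40. Traveler owes $585.40 (running OOP $585.40). Insurer: $751 − $585.40 = $165.60.
Claim 2 — $6742: deductible already satisfied, so traveler's share is 20% × $6742 = $1348.40. Cost to traveler: $1348.40. OOP to date $1933.80. Insurer: $6742 − $1348.40 = $5393.60.
Claim 3 — $699: deductible already satisfied, so traveler's share is 20% × $699 = $139.80. Cost to traveler: $139.80. OOP to date $2073.60. Plan pays $699 − $139.80 = $559.20.

$559.20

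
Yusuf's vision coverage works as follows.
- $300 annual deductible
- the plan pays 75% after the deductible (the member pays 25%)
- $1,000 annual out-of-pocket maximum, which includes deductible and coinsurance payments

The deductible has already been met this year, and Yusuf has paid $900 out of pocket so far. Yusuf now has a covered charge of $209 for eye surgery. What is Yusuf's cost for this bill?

$52.25

The deductible is already satisfied, so the full bill goes to coinsurance.
25% of $209 = $52.25 falls to the member.
Year-to-date out-of-pocket becomes $900 + $52.25 = $952.25, still under the $1,000 maximum, so no cap applies.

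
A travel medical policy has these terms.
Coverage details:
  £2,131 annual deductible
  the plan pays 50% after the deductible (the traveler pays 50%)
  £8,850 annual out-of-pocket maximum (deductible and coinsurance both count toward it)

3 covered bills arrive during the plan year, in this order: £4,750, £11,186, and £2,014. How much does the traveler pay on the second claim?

Claim 1 — £4,750: £2,131 to deductible, leaving £2,619; traveler's 50% is £1,309.50. Traveler pays £3,440.50; OOP now £3,440.50.
Claim 2 — £11,186: deductible already satisfied, so traveler's share is 50% × £11,186 = £5,593. Adding that to £3,440.50 gives £9,033.50, past the £8,850 cap; traveler pays only £8,850 − £3,440.50 = £5,409.50.

£5,409.50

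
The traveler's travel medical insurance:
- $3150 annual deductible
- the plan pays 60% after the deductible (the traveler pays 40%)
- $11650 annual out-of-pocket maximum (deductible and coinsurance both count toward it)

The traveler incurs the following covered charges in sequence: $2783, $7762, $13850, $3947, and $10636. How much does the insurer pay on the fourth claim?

Claim 1 ($2783): fully absorbed by the deductible. Traveler pays $2783; OOP now $2783. Insurer: $2783 − $2783 = $0.
Claim 2 ($7762): $367 to deductible, leaving $7395; 40% of $7395 = $2958. Traveler owes $3325 (running OOP $6108). Insurer: $7762 − $3325 = $4437.
Claim 3 ($13850): deductible met; 40% of $13850 = $5540. Cost to traveler: $5540. OOP to date $11648. Insurer: $13850 − $5540 = $8310.
Claim 4 ($3947): deductible already satisfied, so traveler's share is 40% × $3947 = $1578.80. OOP would hit $13226.80 > $11650, so the cap limits the traveler to $11650 − $11648 = $2. Insurer: $3947 − $2 = $3945.

$3945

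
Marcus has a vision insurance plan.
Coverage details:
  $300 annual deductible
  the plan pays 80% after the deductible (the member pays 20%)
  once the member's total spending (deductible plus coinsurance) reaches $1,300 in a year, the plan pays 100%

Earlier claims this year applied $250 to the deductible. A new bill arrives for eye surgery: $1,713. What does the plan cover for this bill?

Remaining deductible: $300 − $250 = $50.
After the $50 deductible portion, $1,713 − $50 = $1,663 is subject to coinsurance.
Member's 20% share of $1,663 is $332.60.
Member responsibility before any cap: $50 + $332.60 = $382.60.
Year-to-date out-of-pocket becomes $250 + $382.60 = $632.60, still under the $1,300 maximum, so no cap applies.
The plan picks up $1,713 − $382.60 = $1,330.40.

$1,330.40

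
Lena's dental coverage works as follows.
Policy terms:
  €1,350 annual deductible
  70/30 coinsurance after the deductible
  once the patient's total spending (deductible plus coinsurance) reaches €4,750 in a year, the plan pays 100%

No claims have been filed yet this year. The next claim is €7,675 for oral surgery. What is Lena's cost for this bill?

Nothing has been paid toward the €1,350 deductible, so the first €1,350 of this charge is applied there.
After the €1,350 deductible portion, €7,675 − €1,350 = €6,325 is subject to coinsurance.
Coinsurance: €6,325 × 30% = €1,897.50.
So the patient owes €1,350 + €1,897.50 = €3,247.50 before any cap.
Cumulative spending €0 + €3,247.50 = €3,247.50 stays under the €4,750 maximum.

€3,247.50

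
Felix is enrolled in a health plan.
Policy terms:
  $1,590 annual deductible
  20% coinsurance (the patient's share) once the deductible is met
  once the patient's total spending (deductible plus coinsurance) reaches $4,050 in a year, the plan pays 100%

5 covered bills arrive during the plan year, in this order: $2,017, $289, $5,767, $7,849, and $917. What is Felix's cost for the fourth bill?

$1,163.40

#1 ($2,017): $1,590 to deductible, leaving $427; patient's 20% is $85.40. Patient pays $1,675.40; OOP now $1,675.40.
#2 ($289): 20% coinsurance on $289 = $57.80. Patient pays $57.80; OOP now $1,733.20.
#3 ($5,767): deductible met; 20% of $5,767 = $1,153.40. Cost to patient: $1,153.40. OOP to date $2,886.60.
#4 ($7,849): deductible met; 20% of $7,849 = $1,569.80. OOP would hit $4,456.40 > $4,050, so the cap limits the patient to $4,050 − $2,886.60 = $1,163.40.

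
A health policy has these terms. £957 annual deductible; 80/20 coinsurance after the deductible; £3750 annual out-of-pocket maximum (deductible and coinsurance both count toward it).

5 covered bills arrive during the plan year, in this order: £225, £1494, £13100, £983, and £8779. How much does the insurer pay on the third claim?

£10480

#1 (£225): all of it applies to the deductible. Cost to patient: £225. OOP to date £225. Plan pays £225 − £225 = £0.
#2 (£1494): £732 finishes the deductible; £762 goes to coinsurance; 20% of £762 = £152.40. Patient pays £884.40; OOP now £1109.40. Plan pays £1494 − £884.40 = £609.60.
#3 (£13100): deductible already satisfied, so patient's share is 20% × £13100 = £2620. Patient owes £2620 (running OOP £3729.40). Plan pays £13100 − £2620 = £10480.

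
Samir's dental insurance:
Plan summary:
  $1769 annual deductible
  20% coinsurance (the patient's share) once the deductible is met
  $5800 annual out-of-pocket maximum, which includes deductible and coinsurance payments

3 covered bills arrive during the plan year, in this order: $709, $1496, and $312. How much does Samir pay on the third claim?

Bill 1, $709: all of it applies to the deductible. Cost to patient: $709. OOP to date $709.
Bill 2, $1496: $1060 finishes the deductible; $436 goes to coinsurance; 20% of $436 = $87.20. Patient owes $1147.20 (running OOP $1856.20).
Bill 3, $312: deductible met; 20% of $312 = $62.40. Patient owes $62.40 (running OOP $1918.60).

$62.40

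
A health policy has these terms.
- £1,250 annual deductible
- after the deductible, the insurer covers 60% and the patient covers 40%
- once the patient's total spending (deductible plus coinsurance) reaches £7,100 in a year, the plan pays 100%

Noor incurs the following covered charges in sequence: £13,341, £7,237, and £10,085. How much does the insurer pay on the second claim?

£6,223.40

#1 (£13,341): £1,250 finishes the deductible; £12,091 goes to coinsurance; patient's 40% is £4,836.40. Patient owes £6,086.40 (running OOP £6,086.40). Plan pays £13,341 − £6,086.40 = £7,254.60.
#2 (£7,237): deductible already satisfied, so patient's share is 40% × £7,237 = £2,894.80. That would push OOP to £8,981.20, over the £7,100 cap, so patient pays £7,100 − £6,086.40 = £1,013.60. Insurer: £7,237 − £1,013.60 = £6,223.40.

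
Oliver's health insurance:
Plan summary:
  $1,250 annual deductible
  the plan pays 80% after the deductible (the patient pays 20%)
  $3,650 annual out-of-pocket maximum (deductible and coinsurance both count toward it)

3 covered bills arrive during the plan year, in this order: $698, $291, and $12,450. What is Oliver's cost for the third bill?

Claim 1 — $698: fully absorbed by the deductible. Patient owes $698 (running OOP $698).
Claim 2 — $291: fully absorbed by the deductible. Patient pays $291; OOP now $989.
Claim 3 — $12,450: $261 to deductible, leaving $12,189; coinsurance $12,189 × 20% = $2,437.80. Deductible plus coinsurance: $261 + $2,437.80 = $2,698.80. That would push OOP to $3,687.80, over the $3,650 cap, so patient pays $3,650 − $989 = $2,661.

$2,661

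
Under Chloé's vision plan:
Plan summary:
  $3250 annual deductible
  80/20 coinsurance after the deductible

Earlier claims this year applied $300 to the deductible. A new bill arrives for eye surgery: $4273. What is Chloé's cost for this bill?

$3214.60

$300 of the $3250 deductible is already met, leaving $2950.
After the $2950 deductible portion, $4273 − $2950 = $1323 is subject to coinsurance.
Member's 20% share of $1323 is $264.60.
That puts the member's cost at $2950 + $264.60 = $3214.60.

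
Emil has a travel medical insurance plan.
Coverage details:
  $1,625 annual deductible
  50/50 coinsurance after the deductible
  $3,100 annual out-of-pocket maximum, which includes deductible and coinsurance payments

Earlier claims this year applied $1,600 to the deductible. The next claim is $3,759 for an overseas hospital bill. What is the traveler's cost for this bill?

$1,500

Deductible still to meet: $1,625 − $1,600 = $25.
After the $25 deductible portion, $3,759 − $25 = $3,734 is subject to coinsurance.
Coinsurance: $3,734 × 50% = $1,867.
So the traveler owes $25 + $1,867 = $1,892 before any cap.
That would bring total out-of-pocket to $3,492, past the $3,100 cap. The traveler is capped at $3,100 − $1,600 = $1,500 on this claim.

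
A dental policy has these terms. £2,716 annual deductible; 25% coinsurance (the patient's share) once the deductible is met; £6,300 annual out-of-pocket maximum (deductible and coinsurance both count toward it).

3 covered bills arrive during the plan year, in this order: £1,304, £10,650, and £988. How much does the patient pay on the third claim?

£247

Claim 1 — £1,304: fully absorbed by the deductible. Patient pays £1,304; OOP now £1,304.
Claim 2 — £10,650: deductible takes £1,412, £9,238 remains; patient's 25% is £2,309.50. Patient owes £3,721.50 (running OOP £5,025.50).
Claim 3 — £988: deductible already satisfied, so patient's share is 25% × £988 = £247. Cost to patient: £247. OOP to date £5,272.50.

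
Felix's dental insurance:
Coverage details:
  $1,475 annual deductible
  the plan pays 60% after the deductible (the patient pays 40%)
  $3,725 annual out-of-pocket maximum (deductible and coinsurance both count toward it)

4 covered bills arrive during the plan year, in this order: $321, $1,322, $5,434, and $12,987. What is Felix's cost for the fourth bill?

$9.20

Claim 1 — $321: all of it applies to the deductible. Patient owes $321 (running OOP $321).
Claim 2 — $1,322: deductible takes $1,154, $168 remains; patient's 40% is $67.20. Patient owes $1,221.20 (running OOP $1,542.20).
Claim 3 — $5,434: deductible already satisfied, so patient's share is 40% × $5,434 = $2,173.60. Cost to patient: $2,173.60. OOP to date $3,715.80.
Claim 4 — $12,987: deductible already satisfied, so patient's share is 40% × $12,987 = $5,194.80. Adding that to $3,715.80 gives $8,910.60, past the $3,725 cap; patient pays only $3,725 − $3,715.80 = $9.20.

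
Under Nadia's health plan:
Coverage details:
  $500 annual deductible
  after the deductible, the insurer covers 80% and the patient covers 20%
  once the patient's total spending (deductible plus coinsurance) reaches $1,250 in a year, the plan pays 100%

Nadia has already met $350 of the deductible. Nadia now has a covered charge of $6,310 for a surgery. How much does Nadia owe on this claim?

$350 of the $500 deductible is already met, leaving $150.
After the $150 deductible portion, $6,310 − $150 = $6,160 is subject to coinsurance.
Patient's 20% share of $6,160 is $1,232.
That puts the patient's cost at $150 + $1,232 = $1,382 before any cap.
Adding $1,382 to the $350 already spent would give $1,732, which exceeds the $1,250 cap; the patient pays just $1,250 − $350 = $900.

$900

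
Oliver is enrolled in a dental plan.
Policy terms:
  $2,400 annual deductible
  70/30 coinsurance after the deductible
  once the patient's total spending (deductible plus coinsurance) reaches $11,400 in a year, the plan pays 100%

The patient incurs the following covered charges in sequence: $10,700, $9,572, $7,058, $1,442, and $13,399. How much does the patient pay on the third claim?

Bill 1, $10,700: deductible takes $2,400, $8,300 remains; 30% of $8,300 = $2,490. Cost to patient: $4,890. OOP to date $4,890.
Bill 2, $9,572: deductible already satisfied, so patient's share is 30% × $9,572 = $2,871.60. Cost to patient: $2,871.60. OOP to date $7,761.60.
Bill 3, $7,058: deductible already satisfied, so patient's share is 30% × $7,058 = $2,117.40. Cost to patient: $2,117.40. OOP to date $9,879.

$2,117.40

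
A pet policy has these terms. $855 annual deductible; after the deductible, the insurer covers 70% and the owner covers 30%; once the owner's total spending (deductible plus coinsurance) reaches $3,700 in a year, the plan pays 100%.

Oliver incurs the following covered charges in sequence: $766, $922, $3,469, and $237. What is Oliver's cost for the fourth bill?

$71.10

Claim 1 — $766: entire amount goes to the deductible. Cost to owner: $766. OOP to date $766.
Claim 2 — $922: deductible takes $89, $833 remains; 30% of $833 = $249.90. Owner owes $338.90 (running OOP $1,104.90).
Claim 3 — $3,469: deductible met; 30% of $3,469 = $1,040.70. Cost to owner: $1,040.70. OOP to date $2,145.60.
Claim 4 — $237: deductible already satisfied, so owner's share is 30% × $237 = $71.10. Owner owes $71.10 (running OOP $2,216.70).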